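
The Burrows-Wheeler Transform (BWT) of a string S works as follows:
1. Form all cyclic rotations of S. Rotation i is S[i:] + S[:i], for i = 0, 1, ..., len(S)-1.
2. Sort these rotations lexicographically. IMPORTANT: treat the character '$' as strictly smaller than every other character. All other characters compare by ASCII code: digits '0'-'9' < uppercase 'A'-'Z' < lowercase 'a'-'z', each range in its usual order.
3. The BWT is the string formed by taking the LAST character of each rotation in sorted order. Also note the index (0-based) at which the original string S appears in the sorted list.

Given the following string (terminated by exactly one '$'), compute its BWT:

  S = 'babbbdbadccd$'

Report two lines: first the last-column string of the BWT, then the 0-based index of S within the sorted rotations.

Answer: dbb$dabbdccba
3

Derivation:
All 13 rotations (rotation i = S[i:]+S[:i]):
  rot[0] = babbbdbadccd$
  rot[1] = abbbdbadccd$b
  rot[2] = bbbdbadccd$ba
  rot[3] = bbdbadccd$bab
  rot[4] = bdbadccd$babb
  rot[5] = dbadccd$babbb
  rot[6] = badccd$babbbd
  rot[7] = adccd$babbbdb
  rot[8] = dccd$babbbdba
  rot[9] = ccd$babbbdbad
  rot[10] = cd$babbbdbadc
  rot[11] = d$babbbdbadcc
  rot[12] = $babbbdbadccd
Sorted (with $ < everything):
  sorted[0] = $babbbdbadccd  (last char: 'd')
  sorted[1] = abbbdbadccd$b  (last char: 'b')
  sorted[2] = adccd$babbbdb  (last char: 'b')
  sorted[3] = babbbdbadccd$  (last char: '$')
  sorted[4] = badccd$babbbd  (last char: 'd')
  sorted[5] = bbbdbadccd$ba  (last char: 'a')
  sorted[6] = bbdbadccd$bab  (last char: 'b')
  sorted[7] = bdbadccd$babb  (last char: 'b')
  sorted[8] = ccd$babbbdbad  (last char: 'd')
  sorted[9] = cd$babbbdbadc  (last char: 'c')
  sorted[10] = d$babbbdbadcc  (last char: 'c')
  sorted[11] = dbadccd$babbb  (last char: 'b')
  sorted[12] = dccd$babbbdba  (last char: 'a')
Last column: dbb$dabbdccba
Original string S is at sorted index 3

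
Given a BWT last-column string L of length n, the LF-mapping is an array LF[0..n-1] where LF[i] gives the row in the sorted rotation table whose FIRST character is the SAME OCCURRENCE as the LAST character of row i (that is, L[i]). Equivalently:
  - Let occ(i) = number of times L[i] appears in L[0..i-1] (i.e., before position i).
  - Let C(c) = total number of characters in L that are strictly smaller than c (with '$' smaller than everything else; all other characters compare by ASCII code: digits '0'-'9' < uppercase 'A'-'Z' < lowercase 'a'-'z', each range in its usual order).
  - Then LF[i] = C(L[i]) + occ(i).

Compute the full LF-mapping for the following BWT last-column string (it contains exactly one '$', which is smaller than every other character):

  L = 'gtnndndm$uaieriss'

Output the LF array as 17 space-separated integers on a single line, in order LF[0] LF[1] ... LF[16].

Char counts: '$':1, 'a':1, 'd':2, 'e':1, 'g':1, 'i':2, 'm':1, 'n':3, 'r':1, 's':2, 't':1, 'u':1
C (first-col start): C('$')=0, C('a')=1, C('d')=2, C('e')=4, C('g')=5, C('i')=6, C('m')=8, C('n')=9, C('r')=12, C('s')=13, C('t')=15, C('u')=16
L[0]='g': occ=0, LF[0]=C('g')+0=5+0=5
L[1]='t': occ=0, LF[1]=C('t')+0=15+0=15
L[2]='n': occ=0, LF[2]=C('n')+0=9+0=9
L[3]='n': occ=1, LF[3]=C('n')+1=9+1=10
L[4]='d': occ=0, LF[4]=C('d')+0=2+0=2
L[5]='n': occ=2, LF[5]=C('n')+2=9+2=11
L[6]='d': occ=1, LF[6]=C('d')+1=2+1=3
L[7]='m': occ=0, LF[7]=C('m')+0=8+0=8
L[8]='$': occ=0, LF[8]=C('$')+0=0+0=0
L[9]='u': occ=0, LF[9]=C('u')+0=16+0=16
L[10]='a': occ=0, LF[10]=C('a')+0=1+0=1
L[11]='i': occ=0, LF[11]=C('i')+0=6+0=6
L[12]='e': occ=0, LF[12]=C('e')+0=4+0=4
L[13]='r': occ=0, LF[13]=C('r')+0=12+0=12
L[14]='i': occ=1, LF[14]=C('i')+1=6+1=7
L[15]='s': occ=0, LF[15]=C('s')+0=13+0=13
L[16]='s': occ=1, LF[16]=C('s')+1=13+1=14

Answer: 5 15 9 10 2 11 3 8 0 16 1 6 4 12 7 13 14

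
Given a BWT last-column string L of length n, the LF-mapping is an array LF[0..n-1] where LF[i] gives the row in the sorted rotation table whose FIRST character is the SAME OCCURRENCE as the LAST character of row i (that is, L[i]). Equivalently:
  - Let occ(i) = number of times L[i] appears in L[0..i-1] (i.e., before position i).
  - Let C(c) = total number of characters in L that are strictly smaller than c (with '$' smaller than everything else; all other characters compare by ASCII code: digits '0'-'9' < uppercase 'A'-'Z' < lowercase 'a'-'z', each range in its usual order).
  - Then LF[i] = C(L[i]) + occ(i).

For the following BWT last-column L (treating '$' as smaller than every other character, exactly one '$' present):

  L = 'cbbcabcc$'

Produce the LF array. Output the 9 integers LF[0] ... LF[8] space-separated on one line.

Char counts: '$':1, 'a':1, 'b':3, 'c':4
C (first-col start): C('$')=0, C('a')=1, C('b')=2, C('c')=5
L[0]='c': occ=0, LF[0]=C('c')+0=5+0=5
L[1]='b': occ=0, LF[1]=C('b')+0=2+0=2
L[2]='b': occ=1, LF[2]=C('b')+1=2+1=3
L[3]='c': occ=1, LF[3]=C('c')+1=5+1=6
L[4]='a': occ=0, LF[4]=C('a')+0=1+0=1
L[5]='b': occ=2, LF[5]=C('b')+2=2+2=4
L[6]='c': occ=2, LF[6]=C('c')+2=5+2=7
L[7]='c': occ=3, LF[7]=C('c')+3=5+3=8
L[8]='$': occ=0, LF[8]=C('$')+0=0+0=0

Answer: 5 2 3 6 1 4 7 8 0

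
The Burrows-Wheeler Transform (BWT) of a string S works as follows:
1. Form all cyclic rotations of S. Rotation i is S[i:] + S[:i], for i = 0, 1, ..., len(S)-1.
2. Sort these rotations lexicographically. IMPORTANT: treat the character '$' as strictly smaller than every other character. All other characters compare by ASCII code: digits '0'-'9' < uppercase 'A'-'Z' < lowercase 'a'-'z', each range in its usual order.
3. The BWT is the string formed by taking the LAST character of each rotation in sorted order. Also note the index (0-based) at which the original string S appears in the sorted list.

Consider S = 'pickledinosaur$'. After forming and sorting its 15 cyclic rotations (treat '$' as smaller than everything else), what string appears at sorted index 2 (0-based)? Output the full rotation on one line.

Answer: ckledinosaur$pi

Derivation:
All 15 rotations (rotation i = S[i:]+S[:i]):
  rot[0] = pickledinosaur$
  rot[1] = ickledinosaur$p
  rot[2] = ckledinosaur$pi
  rot[3] = kledinosaur$pic
  rot[4] = ledinosaur$pick
  rot[5] = edinosaur$pickl
  rot[6] = dinosaur$pickle
  rot[7] = inosaur$pickled
  rot[8] = nosaur$pickledi
  rot[9] = osaur$pickledin
  rot[10] = saur$pickledino
  rot[11] = aur$pickledinos
  rot[12] = ur$pickledinosa
  rot[13] = r$pickledinosau
  rot[14] = $pickledinosaur
Sorted (with $ < everything):
  sorted[0] = $pickledinosaur
  sorted[1] = aur$pickledinos
  sorted[2] = ckledinosaur$pi
  sorted[3] = dinosaur$pickle
  sorted[4] = edinosaur$pickl
  sorted[5] = ickledinosaur$p
  sorted[6] = inosaur$pickled
  sorted[7] = kledinosaur$pic
  sorted[8] = ledinosaur$pick
  sorted[9] = nosaur$pickledi
  sorted[10] = osaur$pickledin
  sorted[11] = pickledinosaur$
  sorted[12] = r$pickledinosau
  sorted[13] = saur$pickledino
  sorted[14] = ur$pickledinosa
sorted[2] = ckledinosaur$pi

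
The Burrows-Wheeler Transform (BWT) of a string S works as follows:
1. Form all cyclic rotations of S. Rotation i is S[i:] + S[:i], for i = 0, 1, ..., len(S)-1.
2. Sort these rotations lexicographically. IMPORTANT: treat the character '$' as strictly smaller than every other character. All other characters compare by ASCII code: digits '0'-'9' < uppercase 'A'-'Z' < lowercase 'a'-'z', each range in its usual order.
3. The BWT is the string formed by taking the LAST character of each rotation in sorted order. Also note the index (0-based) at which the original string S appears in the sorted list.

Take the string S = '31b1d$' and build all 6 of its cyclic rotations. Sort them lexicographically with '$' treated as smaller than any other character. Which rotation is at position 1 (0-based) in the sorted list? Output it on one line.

Answer: 1b1d$3

Derivation:
All 6 rotations (rotation i = S[i:]+S[:i]):
  rot[0] = 31b1d$
  rot[1] = 1b1d$3
  rot[2] = b1d$31
  rot[3] = 1d$31b
  rot[4] = d$31b1
  rot[5] = $31b1d
Sorted (with $ < everything):
  sorted[0] = $31b1d
  sorted[1] = 1b1d$3
  sorted[2] = 1d$31b
  sorted[3] = 31b1d$
  sorted[4] = b1d$31
  sorted[5] = d$31b1
sorted[1] = 1b1d$3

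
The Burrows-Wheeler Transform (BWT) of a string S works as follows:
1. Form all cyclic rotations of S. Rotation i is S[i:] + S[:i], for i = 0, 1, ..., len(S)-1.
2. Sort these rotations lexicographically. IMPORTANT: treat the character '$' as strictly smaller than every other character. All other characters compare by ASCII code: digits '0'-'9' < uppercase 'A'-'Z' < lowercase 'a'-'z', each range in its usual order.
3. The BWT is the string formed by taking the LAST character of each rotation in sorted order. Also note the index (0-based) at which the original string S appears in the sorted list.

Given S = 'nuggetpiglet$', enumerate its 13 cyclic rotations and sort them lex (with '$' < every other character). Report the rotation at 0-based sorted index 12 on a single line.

All 13 rotations (rotation i = S[i:]+S[:i]):
  rot[0] = nuggetpiglet$
  rot[1] = uggetpiglet$n
  rot[2] = ggetpiglet$nu
  rot[3] = getpiglet$nug
  rot[4] = etpiglet$nugg
  rot[5] = tpiglet$nugge
  rot[6] = piglet$nugget
  rot[7] = iglet$nuggetp
  rot[8] = glet$nuggetpi
  rot[9] = let$nuggetpig
  rot[10] = et$nuggetpigl
  rot[11] = t$nuggetpigle
  rot[12] = $nuggetpiglet
Sorted (with $ < everything):
  sorted[0] = $nuggetpiglet
  sorted[1] = et$nuggetpigl
  sorted[2] = etpiglet$nugg
  sorted[3] = getpiglet$nug
  sorted[4] = ggetpiglet$nu
  sorted[5] = glet$nuggetpi
  sorted[6] = iglet$nuggetp
  sorted[7] = let$nuggetpig
  sorted[8] = nuggetpiglet$
  sorted[9] = piglet$nugget
  sorted[10] = t$nuggetpigle
  sorted[11] = tpiglet$nugge
  sorted[12] = uggetpiglet$n
sorted[12] = uggetpiglet$n

Answer: uggetpiglet$n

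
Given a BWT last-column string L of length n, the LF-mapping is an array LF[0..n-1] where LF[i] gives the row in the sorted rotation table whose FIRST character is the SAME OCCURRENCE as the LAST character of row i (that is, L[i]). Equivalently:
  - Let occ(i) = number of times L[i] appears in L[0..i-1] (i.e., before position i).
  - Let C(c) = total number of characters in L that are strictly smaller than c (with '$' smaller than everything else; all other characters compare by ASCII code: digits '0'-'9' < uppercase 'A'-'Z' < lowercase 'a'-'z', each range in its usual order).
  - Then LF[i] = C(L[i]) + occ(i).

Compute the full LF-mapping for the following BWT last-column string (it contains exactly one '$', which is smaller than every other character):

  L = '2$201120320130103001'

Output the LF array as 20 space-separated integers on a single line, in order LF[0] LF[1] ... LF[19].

Answer: 13 0 14 1 8 9 15 2 17 16 3 10 18 4 11 5 19 6 7 12

Derivation:
Char counts: '$':1, '0':7, '1':5, '2':4, '3':3
C (first-col start): C('$')=0, C('0')=1, C('1')=8, C('2')=13, C('3')=17
L[0]='2': occ=0, LF[0]=C('2')+0=13+0=13
L[1]='$': occ=0, LF[1]=C('$')+0=0+0=0
L[2]='2': occ=1, LF[2]=C('2')+1=13+1=14
L[3]='0': occ=0, LF[3]=C('0')+0=1+0=1
L[4]='1': occ=0, LF[4]=C('1')+0=8+0=8
L[5]='1': occ=1, LF[5]=C('1')+1=8+1=9
L[6]='2': occ=2, LF[6]=C('2')+2=13+2=15
L[7]='0': occ=1, LF[7]=C('0')+1=1+1=2
L[8]='3': occ=0, LF[8]=C('3')+0=17+0=17
L[9]='2': occ=3, LF[9]=C('2')+3=13+3=16
L[10]='0': occ=2, LF[10]=C('0')+2=1+2=3
L[11]='1': occ=2, LF[11]=C('1')+2=8+2=10
L[12]='3': occ=1, LF[12]=C('3')+1=17+1=18
L[13]='0': occ=3, LF[13]=C('0')+3=1+3=4
L[14]='1': occ=3, LF[14]=C('1')+3=8+3=11
L[15]='0': occ=4, LF[15]=C('0')+4=1+4=5
L[16]='3': occ=2, LF[16]=C('3')+2=17+2=19
L[17]='0': occ=5, LF[17]=C('0')+5=1+5=6
L[18]='0': occ=6, LF[18]=C('0')+6=1+6=7
L[19]='1': occ=4, LF[19]=C('1')+4=8+4=12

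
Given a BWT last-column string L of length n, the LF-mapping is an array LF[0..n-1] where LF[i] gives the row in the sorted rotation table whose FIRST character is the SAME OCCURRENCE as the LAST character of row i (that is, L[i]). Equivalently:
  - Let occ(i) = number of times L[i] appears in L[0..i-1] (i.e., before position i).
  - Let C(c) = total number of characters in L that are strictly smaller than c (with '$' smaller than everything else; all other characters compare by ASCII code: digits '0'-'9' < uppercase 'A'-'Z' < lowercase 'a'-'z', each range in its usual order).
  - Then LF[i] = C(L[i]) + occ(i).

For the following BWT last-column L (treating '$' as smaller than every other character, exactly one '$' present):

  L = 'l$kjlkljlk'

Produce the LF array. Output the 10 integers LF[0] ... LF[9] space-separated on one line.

Char counts: '$':1, 'j':2, 'k':3, 'l':4
C (first-col start): C('$')=0, C('j')=1, C('k')=3, C('l')=6
L[0]='l': occ=0, LF[0]=C('l')+0=6+0=6
L[1]='$': occ=0, LF[1]=C('$')+0=0+0=0
L[2]='k': occ=0, LF[2]=C('k')+0=3+0=3
L[3]='j': occ=0, LF[3]=C('j')+0=1+0=1
L[4]='l': occ=1, LF[4]=C('l')+1=6+1=7
L[5]='k': occ=1, LF[5]=C('k')+1=3+1=4
L[6]='l': occ=2, LF[6]=C('l')+2=6+2=8
L[7]='j': occ=1, LF[7]=C('j')+1=1+1=2
L[8]='l': occ=3, LF[8]=C('l')+3=6+3=9
L[9]='k': occ=2, LF[9]=C('k')+2=3+2=5

Answer: 6 0 3 1 7 4 8 2 9 5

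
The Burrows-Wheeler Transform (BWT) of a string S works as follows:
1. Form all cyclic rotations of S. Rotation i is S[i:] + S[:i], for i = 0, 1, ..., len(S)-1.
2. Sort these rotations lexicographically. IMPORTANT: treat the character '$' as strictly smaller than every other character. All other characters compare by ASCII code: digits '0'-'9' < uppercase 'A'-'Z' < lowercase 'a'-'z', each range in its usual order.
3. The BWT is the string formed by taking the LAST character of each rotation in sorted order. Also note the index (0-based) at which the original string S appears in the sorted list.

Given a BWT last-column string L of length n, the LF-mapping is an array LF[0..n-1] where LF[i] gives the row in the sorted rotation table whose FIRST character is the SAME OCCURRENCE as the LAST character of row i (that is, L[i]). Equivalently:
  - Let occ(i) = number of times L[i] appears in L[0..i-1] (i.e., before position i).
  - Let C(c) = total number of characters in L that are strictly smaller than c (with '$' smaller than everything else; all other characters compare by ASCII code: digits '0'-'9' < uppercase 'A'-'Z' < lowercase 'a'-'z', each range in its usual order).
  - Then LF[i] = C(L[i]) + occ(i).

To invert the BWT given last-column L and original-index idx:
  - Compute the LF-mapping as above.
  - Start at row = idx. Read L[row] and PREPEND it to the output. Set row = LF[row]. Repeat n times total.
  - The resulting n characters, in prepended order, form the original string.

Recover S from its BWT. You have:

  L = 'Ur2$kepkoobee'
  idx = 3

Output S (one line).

LF mapping: 2 12 1 0 7 4 11 8 9 10 3 5 6
Walk LF starting at row 3, prepending L[row]:
  step 1: row=3, L[3]='$', prepend. Next row=LF[3]=0
  step 2: row=0, L[0]='U', prepend. Next row=LF[0]=2
  step 3: row=2, L[2]='2', prepend. Next row=LF[2]=1
  step 4: row=1, L[1]='r', prepend. Next row=LF[1]=12
  step 5: row=12, L[12]='e', prepend. Next row=LF[12]=6
  step 6: row=6, L[6]='p', prepend. Next row=LF[6]=11
  step 7: row=11, L[11]='e', prepend. Next row=LF[11]=5
  step 8: row=5, L[5]='e', prepend. Next row=LF[5]=4
  step 9: row=4, L[4]='k', prepend. Next row=LF[4]=7
  step 10: row=7, L[7]='k', prepend. Next row=LF[7]=8
  step 11: row=8, L[8]='o', prepend. Next row=LF[8]=9
  step 12: row=9, L[9]='o', prepend. Next row=LF[9]=10
  step 13: row=10, L[10]='b', prepend. Next row=LF[10]=3
Reversed output: bookkeeper2U$

Answer: bookkeeper2U$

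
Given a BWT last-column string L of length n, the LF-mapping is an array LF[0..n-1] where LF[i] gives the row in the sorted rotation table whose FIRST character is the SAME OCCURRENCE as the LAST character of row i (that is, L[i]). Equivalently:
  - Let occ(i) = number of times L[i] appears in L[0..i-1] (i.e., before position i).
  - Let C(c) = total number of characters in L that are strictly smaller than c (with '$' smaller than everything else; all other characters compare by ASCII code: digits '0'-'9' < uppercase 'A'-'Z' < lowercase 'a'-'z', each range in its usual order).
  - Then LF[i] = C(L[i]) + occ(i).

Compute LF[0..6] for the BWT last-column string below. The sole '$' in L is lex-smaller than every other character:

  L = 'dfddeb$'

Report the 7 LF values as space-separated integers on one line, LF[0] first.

Answer: 2 6 3 4 5 1 0

Derivation:
Char counts: '$':1, 'b':1, 'd':3, 'e':1, 'f':1
C (first-col start): C('$')=0, C('b')=1, C('d')=2, C('e')=5, C('f')=6
L[0]='d': occ=0, LF[0]=C('d')+0=2+0=2
L[1]='f': occ=0, LF[1]=C('f')+0=6+0=6
L[2]='d': occ=1, LF[2]=C('d')+1=2+1=3
L[3]='d': occ=2, LF[3]=C('d')+2=2+2=4
L[4]='e': occ=0, LF[4]=C('e')+0=5+0=5
L[5]='b': occ=0, LF[5]=C('b')+0=1+0=1
L[6]='$': occ=0, LF[6]=C('$')+0=0+0=0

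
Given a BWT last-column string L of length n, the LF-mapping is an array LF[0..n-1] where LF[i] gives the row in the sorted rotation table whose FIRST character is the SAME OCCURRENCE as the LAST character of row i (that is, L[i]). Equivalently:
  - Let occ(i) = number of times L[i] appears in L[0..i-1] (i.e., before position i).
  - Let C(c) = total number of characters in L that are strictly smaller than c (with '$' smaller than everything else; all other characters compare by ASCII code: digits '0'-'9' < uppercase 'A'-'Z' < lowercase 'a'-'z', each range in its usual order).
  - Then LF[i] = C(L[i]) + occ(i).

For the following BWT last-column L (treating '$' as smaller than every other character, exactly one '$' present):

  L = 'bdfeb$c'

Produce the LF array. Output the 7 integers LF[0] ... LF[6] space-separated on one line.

Answer: 1 4 6 5 2 0 3

Derivation:
Char counts: '$':1, 'b':2, 'c':1, 'd':1, 'e':1, 'f':1
C (first-col start): C('$')=0, C('b')=1, C('c')=3, C('d')=4, C('e')=5, C('f')=6
L[0]='b': occ=0, LF[0]=C('b')+0=1+0=1
L[1]='d': occ=0, LF[1]=C('d')+0=4+0=4
L[2]='f': occ=0, LF[2]=C('f')+0=6+0=6
L[3]='e': occ=0, LF[3]=C('e')+0=5+0=5
L[4]='b': occ=1, LF[4]=C('b')+1=1+1=2
L[5]='$': occ=0, LF[5]=C('$')+0=0+0=0
L[6]='c': occ=0, LF[6]=C('c')+0=3+0=3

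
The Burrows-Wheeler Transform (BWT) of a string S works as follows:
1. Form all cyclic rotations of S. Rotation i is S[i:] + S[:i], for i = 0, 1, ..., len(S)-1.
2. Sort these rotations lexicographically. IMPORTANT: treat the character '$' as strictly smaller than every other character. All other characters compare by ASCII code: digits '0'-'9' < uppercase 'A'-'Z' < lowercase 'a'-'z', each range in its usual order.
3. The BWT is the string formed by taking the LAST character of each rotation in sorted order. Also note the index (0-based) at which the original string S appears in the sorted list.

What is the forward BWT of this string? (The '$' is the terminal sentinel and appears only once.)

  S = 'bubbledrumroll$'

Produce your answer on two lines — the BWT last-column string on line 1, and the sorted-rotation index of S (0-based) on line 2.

Answer: lub$ellbourmdbr
3

Derivation:
All 15 rotations (rotation i = S[i:]+S[:i]):
  rot[0] = bubbledrumroll$
  rot[1] = ubbledrumroll$b
  rot[2] = bbledrumroll$bu
  rot[3] = bledrumroll$bub
  rot[4] = ledrumroll$bubb
  rot[5] = edrumroll$bubbl
  rot[6] = drumroll$bubble
  rot[7] = rumroll$bubbled
  rot[8] = umroll$bubbledr
  rot[9] = mroll$bubbledru
  rot[10] = roll$bubbledrum
  rot[11] = oll$bubbledrumr
  rot[12] = ll$bubbledrumro
  rot[13] = l$bubbledrumrol
  rot[14] = $bubbledrumroll
Sorted (with $ < everything):
  sorted[0] = $bubbledrumroll  (last char: 'l')
  sorted[1] = bbledrumroll$bu  (last char: 'u')
  sorted[2] = bledrumroll$bub  (last char: 'b')
  sorted[3] = bubbledrumroll$  (last char: '$')
  sorted[4] = drumroll$bubble  (last char: 'e')
  sorted[5] = edrumroll$bubbl  (last char: 'l')
  sorted[6] = l$bubbledrumrol  (last char: 'l')
  sorted[7] = ledrumroll$bubb  (last char: 'b')
  sorted[8] = ll$bubbledrumro  (last char: 'o')
  sorted[9] = mroll$bubbledru  (last char: 'u')
  sorted[10] = oll$bubbledrumr  (last char: 'r')
  sorted[11] = roll$bubbledrum  (last char: 'm')
  sorted[12] = rumroll$bubbled  (last char: 'd')
  sorted[13] = ubbledrumroll$b  (last char: 'b')
  sorted[14] = umroll$bubbledr  (last char: 'r')
Last column: lub$ellbourmdbr
Original string S is at sorted index 3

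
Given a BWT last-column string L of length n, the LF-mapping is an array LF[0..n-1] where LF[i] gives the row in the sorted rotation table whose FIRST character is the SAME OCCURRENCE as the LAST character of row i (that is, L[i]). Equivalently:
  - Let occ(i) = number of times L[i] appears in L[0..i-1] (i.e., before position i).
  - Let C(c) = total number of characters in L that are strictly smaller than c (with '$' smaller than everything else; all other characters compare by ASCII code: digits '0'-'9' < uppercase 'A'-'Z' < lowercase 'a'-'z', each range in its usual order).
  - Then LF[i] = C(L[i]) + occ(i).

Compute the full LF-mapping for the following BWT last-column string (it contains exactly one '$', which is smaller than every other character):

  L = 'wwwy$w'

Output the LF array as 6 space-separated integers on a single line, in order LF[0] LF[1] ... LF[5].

Answer: 1 2 3 5 0 4

Derivation:
Char counts: '$':1, 'w':4, 'y':1
C (first-col start): C('$')=0, C('w')=1, C('y')=5
L[0]='w': occ=0, LF[0]=C('w')+0=1+0=1
L[1]='w': occ=1, LF[1]=C('w')+1=1+1=2
L[2]='w': occ=2, LF[2]=C('w')+2=1+2=3
L[3]='y': occ=0, LF[3]=C('y')+0=5+0=5
L[4]='$': occ=0, LF[4]=C('$')+0=0+0=0
L[5]='w': occ=3, LF[5]=C('w')+3=1+3=4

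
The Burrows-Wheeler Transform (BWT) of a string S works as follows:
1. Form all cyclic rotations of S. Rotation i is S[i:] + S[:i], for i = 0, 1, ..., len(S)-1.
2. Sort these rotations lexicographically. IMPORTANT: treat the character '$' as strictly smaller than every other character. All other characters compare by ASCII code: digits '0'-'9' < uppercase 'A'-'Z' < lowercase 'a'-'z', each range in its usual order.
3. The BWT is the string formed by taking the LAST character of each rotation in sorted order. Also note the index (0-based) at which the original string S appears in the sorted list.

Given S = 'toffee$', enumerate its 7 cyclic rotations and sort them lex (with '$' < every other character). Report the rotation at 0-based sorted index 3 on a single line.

All 7 rotations (rotation i = S[i:]+S[:i]):
  rot[0] = toffee$
  rot[1] = offee$t
  rot[2] = ffee$to
  rot[3] = fee$tof
  rot[4] = ee$toff
  rot[5] = e$toffe
  rot[6] = $toffee
Sorted (with $ < everything):
  sorted[0] = $toffee
  sorted[1] = e$toffe
  sorted[2] = ee$toff
  sorted[3] = fee$tof
  sorted[4] = ffee$to
  sorted[5] = offee$t
  sorted[6] = toffee$
sorted[3] = fee$tof

Answer: fee$tof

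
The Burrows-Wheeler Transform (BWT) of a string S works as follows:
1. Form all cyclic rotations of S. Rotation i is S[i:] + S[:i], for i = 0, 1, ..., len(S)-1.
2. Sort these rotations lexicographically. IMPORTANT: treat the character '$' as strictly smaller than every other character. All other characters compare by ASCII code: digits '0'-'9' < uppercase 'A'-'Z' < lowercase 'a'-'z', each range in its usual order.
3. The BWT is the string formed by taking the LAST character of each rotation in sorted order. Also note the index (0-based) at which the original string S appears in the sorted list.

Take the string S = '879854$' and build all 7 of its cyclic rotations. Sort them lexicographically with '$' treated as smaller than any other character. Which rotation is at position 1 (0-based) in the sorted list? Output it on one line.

All 7 rotations (rotation i = S[i:]+S[:i]):
  rot[0] = 879854$
  rot[1] = 79854$8
  rot[2] = 9854$87
  rot[3] = 854$879
  rot[4] = 54$8798
  rot[5] = 4$87985
  rot[6] = $879854
Sorted (with $ < everything):
  sorted[0] = $879854
  sorted[1] = 4$87985
  sorted[2] = 54$8798
  sorted[3] = 79854$8
  sorted[4] = 854$879
  sorted[5] = 879854$
  sorted[6] = 9854$87
sorted[1] = 4$87985

Answer: 4$87985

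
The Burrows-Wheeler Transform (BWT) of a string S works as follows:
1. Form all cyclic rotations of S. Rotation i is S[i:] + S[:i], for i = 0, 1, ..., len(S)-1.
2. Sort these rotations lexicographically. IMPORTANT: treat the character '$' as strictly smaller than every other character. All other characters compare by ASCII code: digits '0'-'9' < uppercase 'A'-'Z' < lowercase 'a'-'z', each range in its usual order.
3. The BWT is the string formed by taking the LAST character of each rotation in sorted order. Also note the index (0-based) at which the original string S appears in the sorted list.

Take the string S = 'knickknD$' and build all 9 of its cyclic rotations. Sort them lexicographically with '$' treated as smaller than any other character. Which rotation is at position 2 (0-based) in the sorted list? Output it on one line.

All 9 rotations (rotation i = S[i:]+S[:i]):
  rot[0] = knickknD$
  rot[1] = nickknD$k
  rot[2] = ickknD$kn
  rot[3] = ckknD$kni
  rot[4] = kknD$knic
  rot[5] = knD$knick
  rot[6] = nD$knickk
  rot[7] = D$knickkn
  rot[8] = $knickknD
Sorted (with $ < everything):
  sorted[0] = $knickknD
  sorted[1] = D$knickkn
  sorted[2] = ckknD$kni
  sorted[3] = ickknD$kn
  sorted[4] = kknD$knic
  sorted[5] = knD$knick
  sorted[6] = knickknD$
  sorted[7] = nD$knickk
  sorted[8] = nickknD$k
sorted[2] = ckknD$kni

Answer: ckknD$kni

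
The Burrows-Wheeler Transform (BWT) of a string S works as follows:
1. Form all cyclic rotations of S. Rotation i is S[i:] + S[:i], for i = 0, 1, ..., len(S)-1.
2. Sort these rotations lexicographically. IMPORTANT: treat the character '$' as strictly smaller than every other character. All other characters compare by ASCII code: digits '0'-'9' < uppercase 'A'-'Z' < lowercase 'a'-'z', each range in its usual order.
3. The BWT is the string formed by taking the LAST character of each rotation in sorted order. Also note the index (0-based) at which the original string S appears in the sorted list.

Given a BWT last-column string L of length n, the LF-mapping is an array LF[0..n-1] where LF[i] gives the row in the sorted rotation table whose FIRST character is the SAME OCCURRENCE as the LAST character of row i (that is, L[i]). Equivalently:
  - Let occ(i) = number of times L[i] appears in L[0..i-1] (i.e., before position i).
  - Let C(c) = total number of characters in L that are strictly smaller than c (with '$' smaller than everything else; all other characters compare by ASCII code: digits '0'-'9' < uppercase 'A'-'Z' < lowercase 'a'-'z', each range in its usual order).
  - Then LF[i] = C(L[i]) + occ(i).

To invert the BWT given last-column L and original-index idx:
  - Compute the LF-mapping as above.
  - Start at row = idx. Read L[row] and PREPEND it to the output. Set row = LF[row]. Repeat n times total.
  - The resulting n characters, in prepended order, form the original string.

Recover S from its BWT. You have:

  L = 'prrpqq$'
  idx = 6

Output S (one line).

LF mapping: 1 5 6 2 3 4 0
Walk LF starting at row 6, prepending L[row]:
  step 1: row=6, L[6]='$', prepend. Next row=LF[6]=0
  step 2: row=0, L[0]='p', prepend. Next row=LF[0]=1
  step 3: row=1, L[1]='r', prepend. Next row=LF[1]=5
  step 4: row=5, L[5]='q', prepend. Next row=LF[5]=4
  step 5: row=4, L[4]='q', prepend. Next row=LF[4]=3
  step 6: row=3, L[3]='p', prepend. Next row=LF[3]=2
  step 7: row=2, L[2]='r', prepend. Next row=LF[2]=6
Reversed output: rpqqrp$

Answer: rpqqrp$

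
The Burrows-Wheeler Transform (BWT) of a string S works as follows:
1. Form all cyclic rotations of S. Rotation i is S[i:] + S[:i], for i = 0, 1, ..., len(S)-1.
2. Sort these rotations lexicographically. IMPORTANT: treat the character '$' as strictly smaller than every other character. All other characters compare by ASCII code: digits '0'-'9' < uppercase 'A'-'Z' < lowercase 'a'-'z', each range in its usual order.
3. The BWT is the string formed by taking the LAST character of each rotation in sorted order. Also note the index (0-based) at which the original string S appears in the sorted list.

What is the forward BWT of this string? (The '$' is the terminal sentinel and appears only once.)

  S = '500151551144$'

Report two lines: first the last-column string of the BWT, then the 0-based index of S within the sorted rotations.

Answer: 450510541$511
9

Derivation:
All 13 rotations (rotation i = S[i:]+S[:i]):
  rot[0] = 500151551144$
  rot[1] = 00151551144$5
  rot[2] = 0151551144$50
  rot[3] = 151551144$500
  rot[4] = 51551144$5001
  rot[5] = 1551144$50015
  rot[6] = 551144$500151
  rot[7] = 51144$5001515
  rot[8] = 1144$50015155
  rot[9] = 144$500151551
  rot[10] = 44$5001515511
  rot[11] = 4$50015155114
  rot[12] = $500151551144
Sorted (with $ < everything):
  sorted[0] = $500151551144  (last char: '4')
  sorted[1] = 00151551144$5  (last char: '5')
  sorted[2] = 0151551144$50  (last char: '0')
  sorted[3] = 1144$50015155  (last char: '5')
  sorted[4] = 144$500151551  (last char: '1')
  sorted[5] = 151551144$500  (last char: '0')
  sorted[6] = 1551144$50015  (last char: '5')
  sorted[7] = 4$50015155114  (last char: '4')
  sorted[8] = 44$5001515511  (last char: '1')
  sorted[9] = 500151551144$  (last char: '$')
  sorted[10] = 51144$5001515  (last char: '5')
  sorted[11] = 51551144$5001  (last char: '1')
  sorted[12] = 551144$500151  (last char: '1')
Last column: 450510541$511
Original string S is at sorted index 9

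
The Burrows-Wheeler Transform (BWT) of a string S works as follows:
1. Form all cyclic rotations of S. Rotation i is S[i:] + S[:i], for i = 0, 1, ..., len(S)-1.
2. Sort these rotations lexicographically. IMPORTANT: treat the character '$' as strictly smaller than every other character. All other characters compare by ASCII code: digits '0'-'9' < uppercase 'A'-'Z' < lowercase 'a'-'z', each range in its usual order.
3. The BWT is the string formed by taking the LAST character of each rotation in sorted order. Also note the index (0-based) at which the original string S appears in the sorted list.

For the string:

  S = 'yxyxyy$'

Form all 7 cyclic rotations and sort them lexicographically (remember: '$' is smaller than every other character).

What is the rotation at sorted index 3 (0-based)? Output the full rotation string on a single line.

All 7 rotations (rotation i = S[i:]+S[:i]):
  rot[0] = yxyxyy$
  rot[1] = xyxyy$y
  rot[2] = yxyy$yx
  rot[3] = xyy$yxy
  rot[4] = yy$yxyx
  rot[5] = y$yxyxy
  rot[6] = $yxyxyy
Sorted (with $ < everything):
  sorted[0] = $yxyxyy
  sorted[1] = xyxyy$y
  sorted[2] = xyy$yxy
  sorted[3] = y$yxyxy
  sorted[4] = yxyxyy$
  sorted[5] = yxyy$yx
  sorted[6] = yy$yxyx
sorted[3] = y$yxyxy

Answer: y$yxyxy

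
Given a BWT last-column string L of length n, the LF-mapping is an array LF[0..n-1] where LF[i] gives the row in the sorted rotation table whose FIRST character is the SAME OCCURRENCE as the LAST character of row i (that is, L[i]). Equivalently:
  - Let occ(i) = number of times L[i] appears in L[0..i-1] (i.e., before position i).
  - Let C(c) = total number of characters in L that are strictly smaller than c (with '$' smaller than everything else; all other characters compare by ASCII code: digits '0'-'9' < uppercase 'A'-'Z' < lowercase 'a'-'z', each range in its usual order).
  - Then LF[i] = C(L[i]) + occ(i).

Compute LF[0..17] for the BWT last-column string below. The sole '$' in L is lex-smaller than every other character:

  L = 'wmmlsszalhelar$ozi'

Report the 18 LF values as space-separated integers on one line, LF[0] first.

Char counts: '$':1, 'a':2, 'e':1, 'h':1, 'i':1, 'l':3, 'm':2, 'o':1, 'r':1, 's':2, 'w':1, 'z':2
C (first-col start): C('$')=0, C('a')=1, C('e')=3, C('h')=4, C('i')=5, C('l')=6, C('m')=9, C('o')=11, C('r')=12, C('s')=13, C('w')=15, C('z')=16
L[0]='w': occ=0, LF[0]=C('w')+0=15+0=15
L[1]='m': occ=0, LF[1]=C('m')+0=9+0=9
L[2]='m': occ=1, LF[2]=C('m')+1=9+1=10
L[3]='l': occ=0, LF[3]=C('l')+0=6+0=6
L[4]='s': occ=0, LF[4]=C('s')+0=13+0=13
L[5]='s': occ=1, LF[5]=C('s')+1=13+1=14
L[6]='z': occ=0, LF[6]=C('z')+0=16+0=16
L[7]='a': occ=0, LF[7]=C('a')+0=1+0=1
L[8]='l': occ=1, LF[8]=C('l')+1=6+1=7
L[9]='h': occ=0, LF[9]=C('h')+0=4+0=4
L[10]='e': occ=0, LF[10]=C('e')+0=3+0=3
L[11]='l': occ=2, LF[11]=C('l')+2=6+2=8
L[12]='a': occ=1, LF[12]=C('a')+1=1+1=2
L[13]='r': occ=0, LF[13]=C('r')+0=12+0=12
L[14]='$': occ=0, LF[14]=C('$')+0=0+0=0
L[15]='o': occ=0, LF[15]=C('o')+0=11+0=11
L[16]='z': occ=1, LF[16]=C('z')+1=16+1=17
L[17]='i': occ=0, LF[17]=C('i')+0=5+0=5

Answer: 15 9 10 6 13 14 16 1 7 4 3 8 2 12 0 11 17 5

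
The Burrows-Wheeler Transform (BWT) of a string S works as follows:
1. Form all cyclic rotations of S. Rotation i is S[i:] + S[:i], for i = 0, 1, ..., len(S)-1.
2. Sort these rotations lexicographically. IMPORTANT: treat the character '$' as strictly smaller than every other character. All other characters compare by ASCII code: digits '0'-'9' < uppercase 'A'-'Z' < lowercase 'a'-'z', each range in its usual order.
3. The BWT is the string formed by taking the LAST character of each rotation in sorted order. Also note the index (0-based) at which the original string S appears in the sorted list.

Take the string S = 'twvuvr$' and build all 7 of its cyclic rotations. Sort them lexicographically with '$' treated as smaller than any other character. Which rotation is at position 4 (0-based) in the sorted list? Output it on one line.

All 7 rotations (rotation i = S[i:]+S[:i]):
  rot[0] = twvuvr$
  rot[1] = wvuvr$t
  rot[2] = vuvr$tw
  rot[3] = uvr$twv
  rot[4] = vr$twvu
  rot[5] = r$twvuv
  rot[6] = $twvuvr
Sorted (with $ < everything):
  sorted[0] = $twvuvr
  sorted[1] = r$twvuv
  sorted[2] = twvuvr$
  sorted[3] = uvr$twv
  sorted[4] = vr$twvu
  sorted[5] = vuvr$tw
  sorted[6] = wvuvr$t
sorted[4] = vr$twvu

Answer: vr$twvu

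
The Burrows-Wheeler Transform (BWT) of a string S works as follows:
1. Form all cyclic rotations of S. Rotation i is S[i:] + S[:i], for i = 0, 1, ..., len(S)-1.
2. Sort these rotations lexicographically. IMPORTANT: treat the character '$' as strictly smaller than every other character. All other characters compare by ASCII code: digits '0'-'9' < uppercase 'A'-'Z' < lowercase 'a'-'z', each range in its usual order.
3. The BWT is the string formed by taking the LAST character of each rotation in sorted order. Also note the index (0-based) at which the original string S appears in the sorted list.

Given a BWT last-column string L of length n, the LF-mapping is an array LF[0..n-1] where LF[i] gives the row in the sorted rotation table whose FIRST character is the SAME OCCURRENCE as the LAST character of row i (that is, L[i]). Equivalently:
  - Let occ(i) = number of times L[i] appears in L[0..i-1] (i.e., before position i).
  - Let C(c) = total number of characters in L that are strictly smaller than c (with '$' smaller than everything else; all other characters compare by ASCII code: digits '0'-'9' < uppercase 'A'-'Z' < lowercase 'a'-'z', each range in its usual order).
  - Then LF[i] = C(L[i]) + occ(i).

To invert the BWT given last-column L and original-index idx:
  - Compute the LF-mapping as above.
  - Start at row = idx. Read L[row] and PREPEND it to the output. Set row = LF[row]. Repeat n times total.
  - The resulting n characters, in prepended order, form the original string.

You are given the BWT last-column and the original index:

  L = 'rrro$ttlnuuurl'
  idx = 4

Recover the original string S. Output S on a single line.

LF mapping: 5 6 7 4 0 9 10 1 3 11 12 13 8 2
Walk LF starting at row 4, prepending L[row]:
  step 1: row=4, L[4]='$', prepend. Next row=LF[4]=0
  step 2: row=0, L[0]='r', prepend. Next row=LF[0]=5
  step 3: row=5, L[5]='t', prepend. Next row=LF[5]=9
  step 4: row=9, L[9]='u', prepend. Next row=LF[9]=11
  step 5: row=11, L[11]='u', prepend. Next row=LF[11]=13
  step 6: row=13, L[13]='l', prepend. Next row=LF[13]=2
  step 7: row=2, L[2]='r', prepend. Next row=LF[2]=7
  step 8: row=7, L[7]='l', prepend. Next row=LF[7]=1
  step 9: row=1, L[1]='r', prepend. Next row=LF[1]=6
  step 10: row=6, L[6]='t', prepend. Next row=LF[6]=10
  step 11: row=10, L[10]='u', prepend. Next row=LF[10]=12
  step 12: row=12, L[12]='r', prepend. Next row=LF[12]=8
  step 13: row=8, L[8]='n', prepend. Next row=LF[8]=3
  step 14: row=3, L[3]='o', prepend. Next row=LF[3]=4
Reversed output: onrutrlrluutr$

Answer: onrutrlrluutr$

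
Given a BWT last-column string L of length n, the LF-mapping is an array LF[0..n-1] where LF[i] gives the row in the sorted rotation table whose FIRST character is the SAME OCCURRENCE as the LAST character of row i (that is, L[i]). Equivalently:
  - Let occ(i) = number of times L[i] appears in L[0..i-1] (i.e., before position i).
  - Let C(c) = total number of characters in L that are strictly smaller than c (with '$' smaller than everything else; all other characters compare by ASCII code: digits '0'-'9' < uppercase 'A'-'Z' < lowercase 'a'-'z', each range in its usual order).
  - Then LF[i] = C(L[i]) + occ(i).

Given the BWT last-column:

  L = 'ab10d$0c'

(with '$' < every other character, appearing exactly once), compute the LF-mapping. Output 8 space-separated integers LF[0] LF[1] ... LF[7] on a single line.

Answer: 4 5 3 1 7 0 2 6

Derivation:
Char counts: '$':1, '0':2, '1':1, 'a':1, 'b':1, 'c':1, 'd':1
C (first-col start): C('$')=0, C('0')=1, C('1')=3, C('a')=4, C('b')=5, C('c')=6, C('d')=7
L[0]='a': occ=0, LF[0]=C('a')+0=4+0=4
L[1]='b': occ=0, LF[1]=C('b')+0=5+0=5
L[2]='1': occ=0, LF[2]=C('1')+0=3+0=3
L[3]='0': occ=0, LF[3]=C('0')+0=1+0=1
L[4]='d': occ=0, LF[4]=C('d')+0=7+0=7
L[5]='$': occ=0, LF[5]=C('$')+0=0+0=0
L[6]='0': occ=1, LF[6]=C('0')+1=1+1=2
L[7]='c': occ=0, LF[7]=C('c')+0=6+0=6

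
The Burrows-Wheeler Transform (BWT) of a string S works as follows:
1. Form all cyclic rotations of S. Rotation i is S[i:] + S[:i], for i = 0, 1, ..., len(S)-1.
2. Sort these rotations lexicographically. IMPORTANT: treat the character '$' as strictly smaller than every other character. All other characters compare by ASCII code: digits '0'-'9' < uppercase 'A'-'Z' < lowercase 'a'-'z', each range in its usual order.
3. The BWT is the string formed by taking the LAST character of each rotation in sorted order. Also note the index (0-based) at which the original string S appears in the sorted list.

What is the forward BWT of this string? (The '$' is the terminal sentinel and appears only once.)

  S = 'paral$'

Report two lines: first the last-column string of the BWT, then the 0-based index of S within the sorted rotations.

All 6 rotations (rotation i = S[i:]+S[:i]):
  rot[0] = paral$
  rot[1] = aral$p
  rot[2] = ral$pa
  rot[3] = al$par
  rot[4] = l$para
  rot[5] = $paral
Sorted (with $ < everything):
  sorted[0] = $paral  (last char: 'l')
  sorted[1] = al$par  (last char: 'r')
  sorted[2] = aral$p  (last char: 'p')
  sorted[3] = l$para  (last char: 'a')
  sorted[4] = paral$  (last char: '$')
  sorted[5] = ral$pa  (last char: 'a')
Last column: lrpa$a
Original string S is at sorted index 4

Answer: lrpa$a
4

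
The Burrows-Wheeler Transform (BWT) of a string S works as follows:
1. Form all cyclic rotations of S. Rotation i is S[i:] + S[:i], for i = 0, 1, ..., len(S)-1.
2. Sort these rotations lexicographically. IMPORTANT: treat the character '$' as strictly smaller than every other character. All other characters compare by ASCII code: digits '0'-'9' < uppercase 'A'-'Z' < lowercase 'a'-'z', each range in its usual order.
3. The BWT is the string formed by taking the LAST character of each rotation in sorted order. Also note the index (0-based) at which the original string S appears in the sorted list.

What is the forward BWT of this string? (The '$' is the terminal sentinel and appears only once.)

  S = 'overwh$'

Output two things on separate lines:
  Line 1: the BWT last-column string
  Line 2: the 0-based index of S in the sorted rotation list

All 7 rotations (rotation i = S[i:]+S[:i]):
  rot[0] = overwh$
  rot[1] = verwh$o
  rot[2] = erwh$ov
  rot[3] = rwh$ove
  rot[4] = wh$over
  rot[5] = h$overw
  rot[6] = $overwh
Sorted (with $ < everything):
  sorted[0] = $overwh  (last char: 'h')
  sorted[1] = erwh$ov  (last char: 'v')
  sorted[2] = h$overw  (last char: 'w')
  sorted[3] = overwh$  (last char: '$')
  sorted[4] = rwh$ove  (last char: 'e')
  sorted[5] = verwh$o  (last char: 'o')
  sorted[6] = wh$over  (last char: 'r')
Last column: hvw$eor
Original string S is at sorted index 3

Answer: hvw$eor
3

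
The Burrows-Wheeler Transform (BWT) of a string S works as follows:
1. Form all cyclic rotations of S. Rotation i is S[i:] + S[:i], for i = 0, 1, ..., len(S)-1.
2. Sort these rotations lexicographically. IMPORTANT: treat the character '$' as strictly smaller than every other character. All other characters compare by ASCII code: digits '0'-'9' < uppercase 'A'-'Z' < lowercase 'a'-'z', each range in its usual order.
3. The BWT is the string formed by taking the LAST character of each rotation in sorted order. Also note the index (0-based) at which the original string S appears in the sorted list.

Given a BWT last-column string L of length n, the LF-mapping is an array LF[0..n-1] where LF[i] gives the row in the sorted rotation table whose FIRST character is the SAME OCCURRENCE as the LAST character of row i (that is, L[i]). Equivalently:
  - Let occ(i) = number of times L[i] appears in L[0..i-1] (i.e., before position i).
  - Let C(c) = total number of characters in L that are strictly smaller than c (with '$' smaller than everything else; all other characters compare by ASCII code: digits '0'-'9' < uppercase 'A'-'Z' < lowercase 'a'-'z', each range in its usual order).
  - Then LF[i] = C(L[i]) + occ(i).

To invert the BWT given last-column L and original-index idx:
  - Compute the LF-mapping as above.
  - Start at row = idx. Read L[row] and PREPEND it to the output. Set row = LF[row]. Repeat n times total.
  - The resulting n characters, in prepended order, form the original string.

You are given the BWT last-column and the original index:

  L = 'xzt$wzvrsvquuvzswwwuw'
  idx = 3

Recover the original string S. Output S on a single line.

Answer: suztruwswzqvvuvwwzwx$

Derivation:
LF mapping: 17 18 5 0 12 19 9 2 3 10 1 6 7 11 20 4 13 14 15 8 16
Walk LF starting at row 3, prepending L[row]:
  step 1: row=3, L[3]='$', prepend. Next row=LF[3]=0
  step 2: row=0, L[0]='x', prepend. Next row=LF[0]=17
  step 3: row=17, L[17]='w', prepend. Next row=LF[17]=14
  step 4: row=14, L[14]='z', prepend. Next row=LF[14]=20
  step 5: row=20, L[20]='w', prepend. Next row=LF[20]=16
  step 6: row=16, L[16]='w', prepend. Next row=LF[16]=13
  step 7: row=13, L[13]='v', prepend. Next row=LF[13]=11
  step 8: row=11, L[11]='u', prepend. Next row=LF[11]=6
  step 9: row=6, L[6]='v', prepend. Next row=LF[6]=9
  step 10: row=9, L[9]='v', prepend. Next row=LF[9]=10
  step 11: row=10, L[10]='q', prepend. Next row=LF[10]=1
  step 12: row=1, L[1]='z', prepend. Next row=LF[1]=18
  step 13: row=18, L[18]='w', prepend. Next row=LF[18]=15
  step 14: row=15, L[15]='s', prepend. Next row=LF[15]=4
  step 15: row=4, L[4]='w', prepend. Next row=LF[4]=12
  step 16: row=12, L[12]='u', prepend. Next row=LF[12]=7
  step 17: row=7, L[7]='r', prepend. Next row=LF[7]=2
  step 18: row=2, L[2]='t', prepend. Next row=LF[2]=5
  step 19: row=5, L[5]='z', prepend. Next row=LF[5]=19
  step 20: row=19, L[19]='u', prepend. Next row=LF[19]=8
  step 21: row=8, L[8]='s', prepend. Next row=LF[8]=3
Reversed output: suztruwswzqvvuvwwzwx$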